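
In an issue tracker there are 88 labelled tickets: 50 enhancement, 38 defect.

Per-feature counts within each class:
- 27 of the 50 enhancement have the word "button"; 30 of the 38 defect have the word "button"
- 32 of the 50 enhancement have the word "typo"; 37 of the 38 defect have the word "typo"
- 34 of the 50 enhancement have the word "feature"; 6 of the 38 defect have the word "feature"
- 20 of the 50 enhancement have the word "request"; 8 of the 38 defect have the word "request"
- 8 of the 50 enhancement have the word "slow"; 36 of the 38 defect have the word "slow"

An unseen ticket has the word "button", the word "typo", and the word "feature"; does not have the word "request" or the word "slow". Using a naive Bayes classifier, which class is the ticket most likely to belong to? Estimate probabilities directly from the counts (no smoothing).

enhancement

enhancement: (50/88) × (27/50) × (32/50) × (34/50) × (30/50) × (42/50) ≈ 0.0672977
defect: (38/88) × (30/38) × (37/38) × (6/38) × (30/38) × (2/38) ≈ 0.00217775
Highest score → enhancement.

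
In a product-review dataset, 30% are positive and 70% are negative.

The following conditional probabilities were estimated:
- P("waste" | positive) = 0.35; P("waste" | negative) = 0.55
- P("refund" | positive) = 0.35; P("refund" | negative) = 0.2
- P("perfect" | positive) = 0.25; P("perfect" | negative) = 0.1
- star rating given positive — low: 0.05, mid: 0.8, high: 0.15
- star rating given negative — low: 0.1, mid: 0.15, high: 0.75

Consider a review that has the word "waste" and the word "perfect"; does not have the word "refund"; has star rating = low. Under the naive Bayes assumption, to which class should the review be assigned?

positive: 0.3 × 0.35 × (1−0.35) × 0.25 × 0.05 = 0.000853125
negative: 0.7 × 0.55 × (1−0.2) × 0.1 × 0.1 = 0.00308
Highest score → negative.

negative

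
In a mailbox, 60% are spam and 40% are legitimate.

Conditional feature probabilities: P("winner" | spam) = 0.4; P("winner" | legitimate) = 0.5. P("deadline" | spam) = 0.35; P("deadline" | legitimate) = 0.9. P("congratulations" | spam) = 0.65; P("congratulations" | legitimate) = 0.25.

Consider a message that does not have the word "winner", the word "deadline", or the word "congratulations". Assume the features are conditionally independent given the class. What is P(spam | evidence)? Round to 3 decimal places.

spam: 0.6 × (1−0.4) × (1−0.35) × (1−0.65) = 0.0819
legitimate: 0.4 × (1−0.5) × (1−0.9) × (1−0.25) = 0.015
P(spam | x) = 0.0819 / 0.0969 ≈ 0.845

0.845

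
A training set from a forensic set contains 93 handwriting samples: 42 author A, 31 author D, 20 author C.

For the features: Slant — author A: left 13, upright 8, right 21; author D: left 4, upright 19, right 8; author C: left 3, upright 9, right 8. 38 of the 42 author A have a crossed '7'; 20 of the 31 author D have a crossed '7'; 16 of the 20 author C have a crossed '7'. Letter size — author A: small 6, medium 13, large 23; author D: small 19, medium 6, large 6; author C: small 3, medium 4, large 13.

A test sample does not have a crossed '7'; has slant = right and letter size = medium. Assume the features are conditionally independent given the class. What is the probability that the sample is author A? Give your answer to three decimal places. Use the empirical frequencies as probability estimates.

author A: (42/93) × (21/42) × (4/42) × (13/42) ≈ 0.00665643
author D: (31/93) × (8/31) × (11/31) × (6/31) ≈ 0.00590782
author C: (20/93) × (8/20) × (4/20) × (4/20) ≈ 0.00344086
P(author A | x) = 0.00665643 / 0.01600511 ≈ 0.416

0.416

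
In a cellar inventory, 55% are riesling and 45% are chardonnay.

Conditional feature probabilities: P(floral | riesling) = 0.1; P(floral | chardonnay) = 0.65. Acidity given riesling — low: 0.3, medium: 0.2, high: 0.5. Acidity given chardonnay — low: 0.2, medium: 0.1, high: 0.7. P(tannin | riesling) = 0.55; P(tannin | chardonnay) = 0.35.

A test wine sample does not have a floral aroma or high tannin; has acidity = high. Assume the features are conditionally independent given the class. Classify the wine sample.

riesling: 0.55 × (1−0.1) × 0.5 × (1−0.55) = 0.111375
chardonnay: 0.45 × (1−0.65) × 0.7 × (1−0.35) = 0.0716625
Highest score → riesling.

riesling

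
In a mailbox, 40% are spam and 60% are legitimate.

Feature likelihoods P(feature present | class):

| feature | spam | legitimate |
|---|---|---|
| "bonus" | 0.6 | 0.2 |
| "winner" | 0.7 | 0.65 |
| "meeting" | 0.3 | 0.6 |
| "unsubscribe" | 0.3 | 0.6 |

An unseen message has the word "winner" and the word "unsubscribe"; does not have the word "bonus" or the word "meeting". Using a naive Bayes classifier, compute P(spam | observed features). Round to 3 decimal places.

0.239

spam: 0.4 × (1−0.6) × 0.7 × (1−0.3) × 0.3 = 0.02352
legitimate: 0.6 × (1−0.2) × 0.65 × (1−0.6) × 0.6 = 0.07488
P(spam | x) = 0.02352 / 0.0984 ≈ 0.239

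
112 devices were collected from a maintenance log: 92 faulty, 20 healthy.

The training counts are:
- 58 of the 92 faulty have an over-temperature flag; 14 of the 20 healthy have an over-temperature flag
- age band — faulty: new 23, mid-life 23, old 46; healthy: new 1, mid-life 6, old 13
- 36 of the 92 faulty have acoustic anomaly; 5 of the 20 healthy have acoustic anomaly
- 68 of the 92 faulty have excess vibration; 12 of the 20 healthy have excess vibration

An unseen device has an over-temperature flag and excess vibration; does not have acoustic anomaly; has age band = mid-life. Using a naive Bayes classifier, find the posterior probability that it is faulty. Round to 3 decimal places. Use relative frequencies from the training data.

faulty: (92/112) × (58/92) × (23/92) × (56/92) × (68/92) ≈ 0.0582467
healthy: (20/112) × (14/20) × (6/20) × (15/20) × (12/20) = 0.016875
P(faulty | x) = 0.0582467 / 0.0751217 ≈ 0.775

0.775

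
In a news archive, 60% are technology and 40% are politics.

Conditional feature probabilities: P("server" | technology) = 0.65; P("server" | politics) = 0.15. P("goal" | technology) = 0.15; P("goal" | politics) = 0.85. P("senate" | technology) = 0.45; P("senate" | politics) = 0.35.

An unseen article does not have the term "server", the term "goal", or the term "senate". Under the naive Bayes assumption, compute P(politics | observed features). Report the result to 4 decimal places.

technology: 0.6 × (1−0.65) × (1−0.15) × (1−0.45) = 0.098175
politics: 0.4 × (1−0.15) × (1−0.85) × (1−0.35) = 0.03315
P(politics | x) = 0.03315 / 0.131325 ≈ 0.2524

0.2524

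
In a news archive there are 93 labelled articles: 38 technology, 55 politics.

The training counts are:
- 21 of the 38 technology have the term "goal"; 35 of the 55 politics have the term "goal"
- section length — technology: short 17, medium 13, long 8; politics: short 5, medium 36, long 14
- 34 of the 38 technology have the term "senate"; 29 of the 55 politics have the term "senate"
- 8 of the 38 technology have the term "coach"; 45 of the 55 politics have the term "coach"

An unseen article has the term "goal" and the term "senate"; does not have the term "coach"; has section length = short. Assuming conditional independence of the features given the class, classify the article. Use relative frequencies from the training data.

technology: (38/93) × (21/38) × (17/38) × (34/38) × (30/38) ≈ 0.0713567
politics: (55/93) × (35/55) × (5/55) × (29/55) × (10/55) ≈ 0.00327993
Highest score → technology.

technology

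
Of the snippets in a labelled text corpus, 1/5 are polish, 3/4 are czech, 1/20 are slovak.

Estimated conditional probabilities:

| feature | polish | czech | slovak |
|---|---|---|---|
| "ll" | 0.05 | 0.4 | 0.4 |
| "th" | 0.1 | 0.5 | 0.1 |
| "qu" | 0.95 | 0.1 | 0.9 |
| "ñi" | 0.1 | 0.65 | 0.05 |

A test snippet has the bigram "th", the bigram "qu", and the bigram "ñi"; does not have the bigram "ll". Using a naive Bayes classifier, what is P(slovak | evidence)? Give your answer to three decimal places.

polish: 0.2 × (1−0.05) × 0.1 × 0.95 × 0.1 = 0.001805
czech: 0.75 × (1−0.4) × 0.5 × 0.1 × 0.65 = 0.014625
slovak: 0.05 × (1−0.4) × 0.1 × 0.9 × 0.05 = 0.000135
P(slovak | x) = 0.000135 / 0.016565 ≈ 0.008

0.008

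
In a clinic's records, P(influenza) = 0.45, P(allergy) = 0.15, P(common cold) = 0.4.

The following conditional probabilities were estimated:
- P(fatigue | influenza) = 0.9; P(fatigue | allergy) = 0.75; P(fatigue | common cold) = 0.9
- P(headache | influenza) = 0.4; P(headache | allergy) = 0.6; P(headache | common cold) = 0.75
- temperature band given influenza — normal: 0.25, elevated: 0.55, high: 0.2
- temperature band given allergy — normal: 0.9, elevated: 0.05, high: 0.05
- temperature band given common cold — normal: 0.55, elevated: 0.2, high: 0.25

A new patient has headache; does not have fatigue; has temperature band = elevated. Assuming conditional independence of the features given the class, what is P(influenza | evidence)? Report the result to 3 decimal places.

0.581

influenza: 0.45 × (1−0.9) × 0.4 × 0.55 = 0.0099
allergy: 0.15 × (1−0.75) × 0.6 × 0.05 = 0.001125
common cold: 0.4 × (1−0.9) × 0.75 × 0.2 = 0.006
P(influenza | x) = 0.0099 / 0.017025 ≈ 0.581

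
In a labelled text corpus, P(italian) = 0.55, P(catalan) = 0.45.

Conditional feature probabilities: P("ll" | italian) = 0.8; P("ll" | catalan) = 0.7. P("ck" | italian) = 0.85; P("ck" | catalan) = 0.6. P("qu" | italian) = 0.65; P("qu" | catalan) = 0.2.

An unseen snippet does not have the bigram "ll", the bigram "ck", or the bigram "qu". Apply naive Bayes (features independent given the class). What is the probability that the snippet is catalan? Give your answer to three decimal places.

italian: 0.55 × (1−0.8) × (1−0.85) × (1−0.65) = 0.005775
catalan: 0.45 × (1−0.7) × (1−0.6) × (1−0.2) = 0.0432
P(catalan | x) = 0.0432 / 0.048975 ≈ 0.882

0.882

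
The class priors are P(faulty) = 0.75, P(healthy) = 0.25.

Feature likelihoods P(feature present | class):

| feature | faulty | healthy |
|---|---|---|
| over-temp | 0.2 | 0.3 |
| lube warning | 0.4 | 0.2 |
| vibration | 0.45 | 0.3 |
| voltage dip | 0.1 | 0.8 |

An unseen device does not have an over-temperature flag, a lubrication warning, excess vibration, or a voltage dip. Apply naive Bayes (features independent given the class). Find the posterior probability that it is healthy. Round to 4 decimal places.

faulty: 0.75 × (1−0.2) × (1−0.4) × (1−0.45) × (1−0.1) = 0.1782
healthy: 0.25 × (1−0.3) × (1−0.2) × (1−0.3) × (1−0.8) = 0.0196
P(healthy | x) = 0.0196 / 0.1978 ≈ 0.0991

0.0991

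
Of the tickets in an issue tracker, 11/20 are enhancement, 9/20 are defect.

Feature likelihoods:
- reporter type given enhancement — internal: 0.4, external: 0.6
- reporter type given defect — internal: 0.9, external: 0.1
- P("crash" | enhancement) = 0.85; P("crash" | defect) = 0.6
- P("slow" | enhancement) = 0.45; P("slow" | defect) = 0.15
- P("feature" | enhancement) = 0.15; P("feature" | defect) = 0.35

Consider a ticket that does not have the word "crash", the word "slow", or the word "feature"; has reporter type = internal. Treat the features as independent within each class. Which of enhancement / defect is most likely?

enhancement: 0.55 × 0.4 × (1−0.85) × (1−0.45) × (1−0.15) = 0.0154275
defect: 0.45 × 0.9 × (1−0.6) × (1−0.15) × (1−0.35) = 0.089505
Highest score → defect.

defect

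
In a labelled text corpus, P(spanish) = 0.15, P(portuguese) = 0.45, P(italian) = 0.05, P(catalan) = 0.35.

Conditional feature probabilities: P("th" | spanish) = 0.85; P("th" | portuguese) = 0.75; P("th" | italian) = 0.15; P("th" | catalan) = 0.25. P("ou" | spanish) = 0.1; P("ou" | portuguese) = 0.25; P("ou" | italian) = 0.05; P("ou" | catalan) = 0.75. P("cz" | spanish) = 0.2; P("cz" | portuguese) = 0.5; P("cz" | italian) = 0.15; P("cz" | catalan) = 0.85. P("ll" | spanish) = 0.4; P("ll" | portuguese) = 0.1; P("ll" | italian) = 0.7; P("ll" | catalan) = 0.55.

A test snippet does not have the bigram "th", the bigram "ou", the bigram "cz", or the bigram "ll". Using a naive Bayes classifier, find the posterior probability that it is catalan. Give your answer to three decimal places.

0.071

spanish: 0.15 × (1−0.85) × (1−0.1) × (1−0.2) × (1−0.4) = 0.00972
portuguese: 0.45 × (1−0.75) × (1−0.25) × (1−0.5) × (1−0.1) = 0.03796875
italian: 0.05 × (1−0.15) × (1−0.05) × (1−0.15) × (1−0.7) = 0.010295625
catalan: 0.35 × (1−0.25) × (1−0.75) × (1−0.85) × (1−0.55) = 0.0044296875
P(catalan | x) = 0.0044296875 / 0.0624140625 ≈ 0.071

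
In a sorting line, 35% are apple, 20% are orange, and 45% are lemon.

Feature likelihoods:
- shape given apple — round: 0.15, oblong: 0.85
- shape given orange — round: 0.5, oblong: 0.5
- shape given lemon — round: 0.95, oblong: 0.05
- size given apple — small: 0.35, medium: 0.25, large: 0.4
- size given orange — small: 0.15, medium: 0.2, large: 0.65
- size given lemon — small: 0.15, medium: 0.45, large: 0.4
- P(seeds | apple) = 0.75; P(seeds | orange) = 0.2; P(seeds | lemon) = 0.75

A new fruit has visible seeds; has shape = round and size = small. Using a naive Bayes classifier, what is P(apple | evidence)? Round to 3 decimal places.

0.212

apple: 0.35 × 0.15 × 0.35 × 0.75 = 0.01378125
orange: 0.2 × 0.5 × 0.15 × 0.2 = 0.003
lemon: 0.45 × 0.95 × 0.15 × 0.75 = 0.04809375
P(apple | x) = 0.01378125 / 0.064875 ≈ 0.212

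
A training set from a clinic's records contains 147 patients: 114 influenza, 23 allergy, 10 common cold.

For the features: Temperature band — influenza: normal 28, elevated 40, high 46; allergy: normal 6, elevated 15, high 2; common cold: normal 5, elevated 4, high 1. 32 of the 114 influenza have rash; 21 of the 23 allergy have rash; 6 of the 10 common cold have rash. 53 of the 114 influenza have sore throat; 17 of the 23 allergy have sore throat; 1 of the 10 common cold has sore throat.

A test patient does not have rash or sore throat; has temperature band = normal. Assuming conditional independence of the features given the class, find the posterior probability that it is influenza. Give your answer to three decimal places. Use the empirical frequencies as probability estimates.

influenza: (114/147) × (28/114) × (82/114) × (61/114) ≈ 0.0733119
allergy: (23/147) × (6/23) × (2/23) × (6/23) ≈ 0.00092589
common cold: (10/147) × (5/10) × (4/10) × (9/10) ≈ 0.0122449
P(influenza | x) = 0.0733119 / 0.08648269 ≈ 0.848

0.848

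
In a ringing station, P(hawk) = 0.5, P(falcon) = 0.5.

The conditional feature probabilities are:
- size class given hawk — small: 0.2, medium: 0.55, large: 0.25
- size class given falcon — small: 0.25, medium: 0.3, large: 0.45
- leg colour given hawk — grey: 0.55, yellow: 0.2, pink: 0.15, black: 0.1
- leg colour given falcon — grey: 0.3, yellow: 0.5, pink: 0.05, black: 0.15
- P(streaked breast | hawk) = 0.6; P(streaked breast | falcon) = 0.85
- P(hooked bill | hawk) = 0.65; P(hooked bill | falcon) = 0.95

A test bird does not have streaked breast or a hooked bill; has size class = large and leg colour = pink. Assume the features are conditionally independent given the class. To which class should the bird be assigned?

hawk: 0.5 × 0.25 × 0.15 × (1−0.6) × (1−0.65) = 0.002625
falcon: 0.5 × 0.45 × 0.05 × (1−0.85) × (1−0.95) = 0.000084375
Highest score → hawk.

hawk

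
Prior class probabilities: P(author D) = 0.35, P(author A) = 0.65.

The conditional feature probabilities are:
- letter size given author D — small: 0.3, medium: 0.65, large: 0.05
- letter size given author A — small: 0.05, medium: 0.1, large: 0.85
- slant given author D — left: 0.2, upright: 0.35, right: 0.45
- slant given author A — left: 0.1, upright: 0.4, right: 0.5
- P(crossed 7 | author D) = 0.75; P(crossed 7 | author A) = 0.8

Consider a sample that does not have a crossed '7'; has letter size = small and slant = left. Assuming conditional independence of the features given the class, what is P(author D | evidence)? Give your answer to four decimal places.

0.8898

author D: 0.35 × 0.3 × 0.2 × (1−0.75) = 0.00525
author A: 0.65 × 0.05 × 0.1 × (1−0.8) = 0.00065
P(author D | x) = 0.00525 / 0.0059 ≈ 0.8898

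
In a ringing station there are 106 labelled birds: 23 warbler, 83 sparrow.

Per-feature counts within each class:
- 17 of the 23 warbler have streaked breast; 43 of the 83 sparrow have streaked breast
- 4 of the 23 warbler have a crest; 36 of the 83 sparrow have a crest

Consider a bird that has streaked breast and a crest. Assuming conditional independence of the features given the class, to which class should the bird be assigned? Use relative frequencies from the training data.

warbler: (23/106) × (17/23) × (4/23) ≈ 0.0278917
sparrow: (83/106) × (43/83) × (36/83) ≈ 0.175949
Highest score → sparrow.

sparrow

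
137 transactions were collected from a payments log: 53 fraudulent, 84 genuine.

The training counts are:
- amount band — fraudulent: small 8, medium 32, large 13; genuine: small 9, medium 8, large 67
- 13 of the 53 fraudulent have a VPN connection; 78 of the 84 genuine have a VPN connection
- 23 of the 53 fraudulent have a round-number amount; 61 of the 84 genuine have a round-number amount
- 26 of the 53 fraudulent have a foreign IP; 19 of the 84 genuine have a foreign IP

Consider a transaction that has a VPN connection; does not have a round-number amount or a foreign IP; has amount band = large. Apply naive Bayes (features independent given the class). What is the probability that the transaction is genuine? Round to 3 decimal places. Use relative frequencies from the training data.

fraudulent: (53/137) × (13/53) × (13/53) × (30/53) × (27/53) ≈ 0.00671156
genuine: (84/137) × (67/84) × (78/84) × (23/84) × (65/84) ≈ 0.0962171
P(genuine | x) = 0.0962171 / 0.10292866 ≈ 0.935

0.935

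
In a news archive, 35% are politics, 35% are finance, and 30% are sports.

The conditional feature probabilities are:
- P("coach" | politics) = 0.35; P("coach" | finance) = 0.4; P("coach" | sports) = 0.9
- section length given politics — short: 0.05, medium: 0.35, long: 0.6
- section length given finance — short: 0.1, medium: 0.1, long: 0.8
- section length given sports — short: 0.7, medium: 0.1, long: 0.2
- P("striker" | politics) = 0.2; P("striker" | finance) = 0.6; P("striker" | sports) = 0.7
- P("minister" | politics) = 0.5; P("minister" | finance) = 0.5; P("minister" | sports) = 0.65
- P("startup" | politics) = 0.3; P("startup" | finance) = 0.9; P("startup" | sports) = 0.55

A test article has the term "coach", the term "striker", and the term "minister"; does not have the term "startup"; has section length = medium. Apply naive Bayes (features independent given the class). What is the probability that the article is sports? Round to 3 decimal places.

politics: 0.35 × 0.35 × 0.35 × 0.2 × 0.5 × (1−0.3) = 0.00300125
finance: 0.35 × 0.4 × 0.1 × 0.6 × 0.5 × (1−0.9) = 0.00042
sports: 0.3 × 0.9 × 0.1 × 0.7 × 0.65 × (1−0.55) = 0.00552825
P(sports | x) = 0.00552825 / 0.0089495 ≈ 0.618

0.618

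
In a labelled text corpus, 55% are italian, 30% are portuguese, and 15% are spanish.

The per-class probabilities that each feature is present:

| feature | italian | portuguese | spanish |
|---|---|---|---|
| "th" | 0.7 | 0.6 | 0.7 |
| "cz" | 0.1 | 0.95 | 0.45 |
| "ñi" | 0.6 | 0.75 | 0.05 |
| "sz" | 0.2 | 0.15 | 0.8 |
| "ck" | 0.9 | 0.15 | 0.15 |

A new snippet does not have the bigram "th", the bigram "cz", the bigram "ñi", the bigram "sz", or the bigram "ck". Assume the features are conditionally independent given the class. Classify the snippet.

italian

italian: 0.55 × (1−0.7) × (1−0.1) × (1−0.6) × (1−0.2) × (1−0.9) = 0.004752
portuguese: 0.3 × (1−0.6) × (1−0.95) × (1−0.75) × (1−0.15) × (1−0.15) = 0.00108375
spanish: 0.15 × (1−0.7) × (1−0.45) × (1−0.05) × (1−0.8) × (1−0.15) = 0.003997125
Highest score → italian.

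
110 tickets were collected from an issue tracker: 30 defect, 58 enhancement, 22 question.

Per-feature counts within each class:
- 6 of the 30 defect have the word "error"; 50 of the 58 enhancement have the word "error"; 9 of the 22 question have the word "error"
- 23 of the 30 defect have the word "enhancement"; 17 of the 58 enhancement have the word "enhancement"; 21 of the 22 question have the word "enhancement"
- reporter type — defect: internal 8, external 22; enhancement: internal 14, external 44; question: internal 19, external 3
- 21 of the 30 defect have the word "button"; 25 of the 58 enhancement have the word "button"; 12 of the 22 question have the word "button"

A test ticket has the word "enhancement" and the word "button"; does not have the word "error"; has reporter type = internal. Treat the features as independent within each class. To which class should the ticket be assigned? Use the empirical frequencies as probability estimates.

defect: (30/110) × (24/30) × (23/30) × (8/30) × (21/30) ≈ 0.0312242
enhancement: (58/110) × (8/58) × (17/58) × (14/58) × (25/58) ≈ 0.00221784
question: (22/110) × (13/22) × (21/22) × (19/22) × (12/22) ≈ 0.0531419
Highest score → question.

question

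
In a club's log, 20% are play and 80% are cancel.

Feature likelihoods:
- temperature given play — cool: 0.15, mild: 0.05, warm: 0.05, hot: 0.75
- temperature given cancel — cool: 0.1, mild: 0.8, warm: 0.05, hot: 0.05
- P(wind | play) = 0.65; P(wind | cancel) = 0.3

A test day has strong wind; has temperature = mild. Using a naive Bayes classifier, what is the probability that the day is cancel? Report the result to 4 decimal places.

0.9673

play: 0.2 × 0.05 × 0.65 = 0.0065
cancel: 0.8 × 0.8 × 0.3 = 0.192
P(cancel | x) = 0.192 / 0.1985 ≈ 0.9673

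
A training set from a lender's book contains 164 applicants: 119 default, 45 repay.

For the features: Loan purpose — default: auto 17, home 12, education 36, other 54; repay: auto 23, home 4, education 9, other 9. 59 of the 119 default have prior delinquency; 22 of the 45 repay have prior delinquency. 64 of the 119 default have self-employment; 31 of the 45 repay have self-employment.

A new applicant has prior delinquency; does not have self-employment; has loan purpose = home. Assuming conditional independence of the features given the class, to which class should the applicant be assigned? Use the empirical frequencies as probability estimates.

default

default: (119/164) × (12/119) × (59/119) × (55/119) ≈ 0.0167671
repay: (45/164) × (4/45) × (22/45) × (14/45) ≈ 0.00370973
Highest score → default.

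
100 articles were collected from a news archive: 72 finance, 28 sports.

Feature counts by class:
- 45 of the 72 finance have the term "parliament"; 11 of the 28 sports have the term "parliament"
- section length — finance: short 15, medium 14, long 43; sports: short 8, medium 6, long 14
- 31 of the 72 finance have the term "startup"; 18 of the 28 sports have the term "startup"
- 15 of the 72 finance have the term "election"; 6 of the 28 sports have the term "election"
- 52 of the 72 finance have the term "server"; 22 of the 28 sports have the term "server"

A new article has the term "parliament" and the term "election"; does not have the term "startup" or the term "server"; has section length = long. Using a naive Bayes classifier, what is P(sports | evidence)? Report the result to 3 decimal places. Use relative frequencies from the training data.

finance: (72/100) × (45/72) × (43/72) × (41/72) × (15/72) × (20/72) ≈ 0.00885638
sports: (28/100) × (11/28) × (14/28) × (10/28) × (6/28) × (6/28) ≈ 0.000901968
P(sports | x) = 0.000901968 / 0.009758348 ≈ 0.092

0.092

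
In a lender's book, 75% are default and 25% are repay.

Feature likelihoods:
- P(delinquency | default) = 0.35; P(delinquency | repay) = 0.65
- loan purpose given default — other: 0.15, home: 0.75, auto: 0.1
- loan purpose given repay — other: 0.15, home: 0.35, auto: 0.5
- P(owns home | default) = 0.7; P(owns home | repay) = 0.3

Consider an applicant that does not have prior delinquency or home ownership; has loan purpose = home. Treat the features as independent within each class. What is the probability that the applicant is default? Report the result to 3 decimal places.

0.837

default: 0.75 × (1−0.35) × 0.75 × (1−0.7) = 0.1096875
repay: 0.25 × (1−0.65) × 0.35 × (1−0.3) = 0.0214375
P(default | x) = 0.1096875 / 0.131125 ≈ 0.837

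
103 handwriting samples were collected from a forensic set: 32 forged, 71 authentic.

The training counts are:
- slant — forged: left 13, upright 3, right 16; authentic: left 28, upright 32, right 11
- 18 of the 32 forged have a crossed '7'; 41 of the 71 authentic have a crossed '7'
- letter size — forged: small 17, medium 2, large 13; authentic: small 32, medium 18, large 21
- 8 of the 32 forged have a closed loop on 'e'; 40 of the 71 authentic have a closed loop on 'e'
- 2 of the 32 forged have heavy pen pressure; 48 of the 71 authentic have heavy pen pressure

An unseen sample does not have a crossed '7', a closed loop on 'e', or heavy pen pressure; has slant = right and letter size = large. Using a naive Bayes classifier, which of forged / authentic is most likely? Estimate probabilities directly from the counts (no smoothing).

forged

forged: (32/103) × (16/32) × (14/32) × (13/32) × (24/32) × (30/32) ≈ 0.0194127
authentic: (71/103) × (11/71) × (30/71) × (21/71) × (31/71) × (23/71) ≈ 0.00188778
Highest score → forged.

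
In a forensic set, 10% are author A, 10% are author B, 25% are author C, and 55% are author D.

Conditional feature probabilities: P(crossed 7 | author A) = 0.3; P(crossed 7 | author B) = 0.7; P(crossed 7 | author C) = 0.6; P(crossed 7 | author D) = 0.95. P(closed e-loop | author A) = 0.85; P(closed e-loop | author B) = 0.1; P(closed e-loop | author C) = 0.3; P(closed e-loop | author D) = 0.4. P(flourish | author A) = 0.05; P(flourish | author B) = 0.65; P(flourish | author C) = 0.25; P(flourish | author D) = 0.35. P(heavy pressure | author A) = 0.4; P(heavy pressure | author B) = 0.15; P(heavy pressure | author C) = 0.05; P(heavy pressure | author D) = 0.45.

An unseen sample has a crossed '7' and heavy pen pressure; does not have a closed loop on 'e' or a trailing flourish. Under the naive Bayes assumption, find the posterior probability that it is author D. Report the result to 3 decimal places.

author A: 0.1 × 0.3 × (1−0.85) × (1−0.05) × 0.4 = 0.00171
author B: 0.1 × 0.7 × (1−0.1) × (1−0.65) × 0.15 = 0.0033075
author C: 0.25 × 0.6 × (1−0.3) × (1−0.25) × 0.05 = 0.0039375
author D: 0.55 × 0.95 × (1−0.4) × (1−0.35) × 0.45 = 0.09169875
P(author D | x) = 0.09169875 / 0.10065375 ≈ 0.911

0.911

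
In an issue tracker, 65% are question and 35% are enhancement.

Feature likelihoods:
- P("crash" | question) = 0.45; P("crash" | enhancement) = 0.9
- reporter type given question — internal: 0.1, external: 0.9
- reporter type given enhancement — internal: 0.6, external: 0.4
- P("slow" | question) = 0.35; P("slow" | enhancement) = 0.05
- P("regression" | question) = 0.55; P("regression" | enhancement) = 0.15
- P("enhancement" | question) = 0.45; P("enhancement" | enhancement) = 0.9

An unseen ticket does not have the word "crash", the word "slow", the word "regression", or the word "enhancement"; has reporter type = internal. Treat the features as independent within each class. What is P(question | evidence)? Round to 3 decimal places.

0.772

question: 0.65 × (1−0.45) × 0.1 × (1−0.35) × (1−0.55) × (1−0.45) = 0.00575128125
enhancement: 0.35 × (1−0.9) × 0.6 × (1−0.05) × (1−0.15) × (1−0.9) = 0.00169575
P(question | x) = 0.00575128125 / 0.00744703125 ≈ 0.772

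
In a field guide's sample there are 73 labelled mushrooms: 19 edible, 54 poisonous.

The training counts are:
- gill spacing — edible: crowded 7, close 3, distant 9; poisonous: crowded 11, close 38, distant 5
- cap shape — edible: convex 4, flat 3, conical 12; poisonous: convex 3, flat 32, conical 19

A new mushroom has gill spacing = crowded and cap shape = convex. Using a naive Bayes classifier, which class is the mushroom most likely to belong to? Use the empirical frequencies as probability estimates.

edible

edible: (19/73) × (7/19) × (4/19) ≈ 0.0201875
poisonous: (54/73) × (11/54) × (3/54) ≈ 0.00837139
Highest score → edible.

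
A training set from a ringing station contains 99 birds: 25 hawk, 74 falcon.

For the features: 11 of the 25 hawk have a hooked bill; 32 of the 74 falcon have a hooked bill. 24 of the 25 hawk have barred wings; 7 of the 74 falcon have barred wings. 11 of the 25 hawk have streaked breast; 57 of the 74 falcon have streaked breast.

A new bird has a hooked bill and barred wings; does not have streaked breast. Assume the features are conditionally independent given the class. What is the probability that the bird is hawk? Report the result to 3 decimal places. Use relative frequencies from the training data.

hawk: (25/99) × (11/25) × (24/25) × (14/25) ≈ 0.0597333
falcon: (74/99) × (32/74) × (7/74) × (17/74) ≈ 0.00702422
P(hawk | x) = 0.0597333 / 0.06675752 ≈ 0.895

0.895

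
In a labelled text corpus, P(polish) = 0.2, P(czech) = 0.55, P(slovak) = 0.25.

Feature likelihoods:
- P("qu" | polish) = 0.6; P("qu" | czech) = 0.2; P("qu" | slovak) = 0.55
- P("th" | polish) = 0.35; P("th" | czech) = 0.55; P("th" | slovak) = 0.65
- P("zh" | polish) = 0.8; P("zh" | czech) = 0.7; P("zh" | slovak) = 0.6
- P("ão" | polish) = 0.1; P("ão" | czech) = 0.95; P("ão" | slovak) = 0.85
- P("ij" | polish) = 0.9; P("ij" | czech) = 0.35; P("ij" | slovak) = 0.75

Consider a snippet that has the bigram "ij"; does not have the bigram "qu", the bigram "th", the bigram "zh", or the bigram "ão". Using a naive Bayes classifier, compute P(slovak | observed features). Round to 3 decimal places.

polish: 0.2 × (1−0.6) × (1−0.35) × (1−0.8) × (1−0.1) × 0.9 = 0.008424
czech: 0.55 × (1−0.2) × (1−0.55) × (1−0.7) × (1−0.95) × 0.35 = 0.0010395
slovak: 0.25 × (1−0.55) × (1−0.65) × (1−0.6) × (1−0.85) × 0.75 = 0.001771875
P(slovak | x) = 0.001771875 / 0.011235375 ≈ 0.158

0.158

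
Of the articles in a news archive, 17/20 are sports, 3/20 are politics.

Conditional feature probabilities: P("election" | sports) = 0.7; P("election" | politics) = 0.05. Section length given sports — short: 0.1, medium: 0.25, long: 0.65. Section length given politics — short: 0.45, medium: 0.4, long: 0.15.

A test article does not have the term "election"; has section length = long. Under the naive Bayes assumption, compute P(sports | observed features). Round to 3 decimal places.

sports: 0.85 × (1−0.7) × 0.65 = 0.16575
politics: 0.15 × (1−0.05) × 0.15 = 0.021375
P(sports | x) = 0.16575 / 0.187125 ≈ 0.886

0.886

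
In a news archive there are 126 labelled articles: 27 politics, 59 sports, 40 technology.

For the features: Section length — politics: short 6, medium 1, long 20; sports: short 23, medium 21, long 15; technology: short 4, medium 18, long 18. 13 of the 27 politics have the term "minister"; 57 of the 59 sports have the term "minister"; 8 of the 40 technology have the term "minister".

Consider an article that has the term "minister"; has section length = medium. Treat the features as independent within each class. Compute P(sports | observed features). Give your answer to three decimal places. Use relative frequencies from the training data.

politics: (27/126) × (1/27) × (13/27) ≈ 0.00382128
sports: (59/126) × (21/59) × (57/59) ≈ 0.161017
technology: (40/126) × (18/40) × (8/40) ≈ 0.0285714
P(sports | x) = 0.161017 / 0.19340968 ≈ 0.833

0.833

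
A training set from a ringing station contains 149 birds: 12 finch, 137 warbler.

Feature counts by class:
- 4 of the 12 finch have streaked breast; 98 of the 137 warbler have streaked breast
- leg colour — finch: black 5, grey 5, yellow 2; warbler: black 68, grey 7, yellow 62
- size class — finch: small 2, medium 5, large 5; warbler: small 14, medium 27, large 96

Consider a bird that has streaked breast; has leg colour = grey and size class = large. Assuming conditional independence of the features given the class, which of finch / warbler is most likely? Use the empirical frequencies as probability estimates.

warbler

finch: (12/149) × (4/12) × (5/12) × (5/12) ≈ 0.0046607
warbler: (137/149) × (98/137) × (7/137) × (96/137) ≈ 0.0235488
Highest score → warbler.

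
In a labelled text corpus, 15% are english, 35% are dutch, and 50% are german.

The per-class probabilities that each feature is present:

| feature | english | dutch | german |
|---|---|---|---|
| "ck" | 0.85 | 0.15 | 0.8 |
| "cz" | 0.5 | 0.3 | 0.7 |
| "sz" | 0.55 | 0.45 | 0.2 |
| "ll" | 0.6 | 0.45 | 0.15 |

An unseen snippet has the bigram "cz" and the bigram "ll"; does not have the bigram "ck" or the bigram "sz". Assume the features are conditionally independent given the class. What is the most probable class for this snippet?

english: 0.15 × (1−0.85) × 0.5 × (1−0.55) × 0.6 = 0.0030375
dutch: 0.35 × (1−0.15) × 0.3 × (1−0.45) × 0.45 = 0.022089375
german: 0.5 × (1−0.8) × 0.7 × (1−0.2) × 0.15 = 0.0084
Highest score → dutch.

dutch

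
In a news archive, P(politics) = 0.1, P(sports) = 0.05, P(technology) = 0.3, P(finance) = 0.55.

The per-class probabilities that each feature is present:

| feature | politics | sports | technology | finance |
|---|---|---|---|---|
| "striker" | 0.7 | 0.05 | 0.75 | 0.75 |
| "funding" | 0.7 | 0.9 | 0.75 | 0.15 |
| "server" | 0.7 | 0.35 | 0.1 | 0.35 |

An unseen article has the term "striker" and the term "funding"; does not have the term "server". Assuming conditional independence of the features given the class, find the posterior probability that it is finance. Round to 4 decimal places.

0.1931

politics: 0.1 × 0.7 × 0.7 × (1−0.7) = 0.0147
sports: 0.05 × 0.05 × 0.9 × (1−0.35) = 0.0014625
technology: 0.3 × 0.75 × 0.75 × (1−0.1) = 0.151875
finance: 0.55 × 0.75 × 0.15 × (1−0.35) = 0.04021875
P(finance | x) = 0.04021875 / 0.20825625 ≈ 0.1931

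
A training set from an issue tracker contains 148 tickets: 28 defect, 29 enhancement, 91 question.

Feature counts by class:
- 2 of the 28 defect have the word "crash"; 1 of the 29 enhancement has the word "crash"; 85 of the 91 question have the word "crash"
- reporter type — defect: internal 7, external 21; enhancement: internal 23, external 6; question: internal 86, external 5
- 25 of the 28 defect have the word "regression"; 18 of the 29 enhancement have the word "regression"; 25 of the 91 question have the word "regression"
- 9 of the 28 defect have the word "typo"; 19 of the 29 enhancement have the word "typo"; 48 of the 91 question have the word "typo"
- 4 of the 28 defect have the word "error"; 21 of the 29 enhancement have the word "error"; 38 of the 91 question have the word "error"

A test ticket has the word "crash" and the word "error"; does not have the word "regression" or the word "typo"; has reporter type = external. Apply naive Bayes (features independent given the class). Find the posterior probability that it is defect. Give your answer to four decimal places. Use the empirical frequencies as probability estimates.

defect: (28/148) × (2/28) × (21/28) × (3/28) × (19/28) × (4/28) ≈ 0.000105267
enhancement: (29/148) × (1/29) × (6/29) × (11/29) × (10/29) × (21/29) ≈ 0.000132407
question: (91/148) × (85/91) × (5/91) × (66/91) × (43/91) × (38/91) ≈ 0.00451604
P(defect | x) = 0.000105267 / 0.004753714 ≈ 0.0221

0.0221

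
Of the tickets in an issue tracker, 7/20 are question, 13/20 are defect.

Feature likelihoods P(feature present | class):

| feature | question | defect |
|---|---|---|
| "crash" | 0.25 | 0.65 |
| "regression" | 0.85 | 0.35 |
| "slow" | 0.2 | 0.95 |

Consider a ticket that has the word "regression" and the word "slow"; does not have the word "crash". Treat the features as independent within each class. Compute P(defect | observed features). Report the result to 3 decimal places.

0.629

question: 0.35 × (1−0.25) × 0.85 × 0.2 = 0.044625
defect: 0.65 × (1−0.65) × 0.35 × 0.95 = 0.07564375
P(defect | x) = 0.07564375 / 0.12026875 ≈ 0.629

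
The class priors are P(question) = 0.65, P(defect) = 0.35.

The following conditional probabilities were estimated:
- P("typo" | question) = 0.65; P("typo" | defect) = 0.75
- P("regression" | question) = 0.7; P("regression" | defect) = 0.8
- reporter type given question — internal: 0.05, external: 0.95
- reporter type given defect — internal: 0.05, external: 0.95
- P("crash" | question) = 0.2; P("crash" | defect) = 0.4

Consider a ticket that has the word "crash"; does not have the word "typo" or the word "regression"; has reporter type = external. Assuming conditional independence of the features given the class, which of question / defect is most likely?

question: 0.65 × (1−0.65) × (1−0.7) × 0.95 × 0.2 = 0.0129675
defect: 0.35 × (1−0.75) × (1−0.8) × 0.95 × 0.4 = 0.00665
Highest score → question.

question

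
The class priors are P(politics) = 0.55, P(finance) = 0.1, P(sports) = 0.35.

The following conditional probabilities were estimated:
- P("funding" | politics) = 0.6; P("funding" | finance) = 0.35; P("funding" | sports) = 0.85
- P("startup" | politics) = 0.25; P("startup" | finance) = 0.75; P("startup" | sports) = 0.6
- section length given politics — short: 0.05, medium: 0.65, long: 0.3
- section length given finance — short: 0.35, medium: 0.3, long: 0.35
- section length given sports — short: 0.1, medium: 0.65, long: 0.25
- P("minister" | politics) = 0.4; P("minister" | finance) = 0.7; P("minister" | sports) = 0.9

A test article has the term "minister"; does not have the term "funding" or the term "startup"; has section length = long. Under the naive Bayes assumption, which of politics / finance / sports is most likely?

politics: 0.55 × (1−0.6) × (1−0.25) × 0.3 × 0.4 = 0.0198
finance: 0.1 × (1−0.35) × (1−0.75) × 0.35 × 0.7 = 0.00398125
sports: 0.35 × (1−0.85) × (1−0.6) × 0.25 × 0.9 = 0.004725
Highest score → politics.

politics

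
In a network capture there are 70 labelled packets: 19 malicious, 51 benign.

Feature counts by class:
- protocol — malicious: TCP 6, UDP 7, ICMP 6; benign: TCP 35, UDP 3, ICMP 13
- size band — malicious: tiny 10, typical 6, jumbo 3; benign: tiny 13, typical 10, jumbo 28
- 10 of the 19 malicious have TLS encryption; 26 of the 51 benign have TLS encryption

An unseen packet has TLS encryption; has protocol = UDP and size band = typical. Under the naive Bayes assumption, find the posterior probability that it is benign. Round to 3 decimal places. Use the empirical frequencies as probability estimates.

malicious: (19/70) × (7/19) × (6/19) × (10/19) ≈ 0.0166205
benign: (51/70) × (3/51) × (10/51) × (26/51) ≈ 0.00428407
P(benign | x) = 0.00428407 / 0.02090457 ≈ 0.205

0.205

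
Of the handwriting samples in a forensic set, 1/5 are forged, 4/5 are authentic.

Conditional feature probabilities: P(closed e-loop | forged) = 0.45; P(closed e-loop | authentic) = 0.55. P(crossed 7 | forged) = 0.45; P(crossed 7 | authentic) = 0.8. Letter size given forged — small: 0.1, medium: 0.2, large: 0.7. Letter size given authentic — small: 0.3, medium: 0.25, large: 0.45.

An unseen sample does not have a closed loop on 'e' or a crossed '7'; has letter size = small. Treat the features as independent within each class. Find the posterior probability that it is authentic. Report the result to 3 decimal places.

forged: 0.2 × (1−0.45) × (1−0.45) × 0.1 = 0.00605
authentic: 0.8 × (1−0.55) × (1−0.8) × 0.3 = 0.0216
P(authentic | x) = 0.0216 / 0.02765 ≈ 0.781

0.781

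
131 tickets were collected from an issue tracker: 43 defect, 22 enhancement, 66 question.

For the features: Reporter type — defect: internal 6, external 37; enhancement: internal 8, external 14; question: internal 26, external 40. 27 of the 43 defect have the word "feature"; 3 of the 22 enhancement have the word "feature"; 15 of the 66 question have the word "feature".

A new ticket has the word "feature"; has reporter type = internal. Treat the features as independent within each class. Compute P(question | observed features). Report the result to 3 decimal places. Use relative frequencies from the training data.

defect: (43/131) × (6/43) × (27/43) ≈ 0.0287591
enhancement: (22/131) × (8/22) × (3/22) ≈ 0.00832755
question: (66/131) × (26/66) × (15/66) ≈ 0.0451076
P(question | x) = 0.0451076 / 0.08219425 ≈ 0.549

0.549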